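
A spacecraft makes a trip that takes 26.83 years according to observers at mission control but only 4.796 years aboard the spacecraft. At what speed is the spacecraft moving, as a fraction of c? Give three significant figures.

v = 0.984c

The proper time is measured aboard the spacecraft (both events occur at the spacecraft's location); Δt is measured at mission control. γ = Δt/τ = 26.83/4.796 = 5.594.
β = √(1 − 1/γ²) = √(1 − 0.03195) = √0.9680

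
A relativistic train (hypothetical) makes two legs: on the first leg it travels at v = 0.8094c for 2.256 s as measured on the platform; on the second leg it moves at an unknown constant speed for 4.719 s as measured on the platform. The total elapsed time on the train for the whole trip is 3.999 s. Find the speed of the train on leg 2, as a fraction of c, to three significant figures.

β = 0.824

Leg 1: γ = 1/√(1 − 0.8094²) = 1/√0.3449 = 1.703; τ_1 = 2.256/1.703 = 1.325 s.
Leg 2: speed unknown; τ_2 = 4.719/γ_2.
Total proper time: 1.325 + τ_2 = 3.999, so τ_2 = 3.999 − 1.325 = 2.674 s.
γ_2 = 4.719/2.674 = 1.765; β = √(1 − 1/γ²) = √0.6789.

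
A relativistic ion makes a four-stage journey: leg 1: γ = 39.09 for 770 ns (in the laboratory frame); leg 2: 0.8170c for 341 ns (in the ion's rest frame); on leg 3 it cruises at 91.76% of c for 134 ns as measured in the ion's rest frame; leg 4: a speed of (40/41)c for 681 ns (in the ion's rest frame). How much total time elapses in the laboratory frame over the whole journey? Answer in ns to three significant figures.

Leg 1: 770 ns is already measured in the laboratory frame.
Leg 2: γ = 1/√(1 − 0.8170²) = 1/√0.3325 = 1.734; Δt_2 = 1.734 × 341 = 591.4 ns.
Leg 3: β = 0.9176; γ = 1/√(1 − 0.9176²) = 1/√0.1580 = 2.516; Δt_3 = 2.516 × 134 = 337.1 ns.
Leg 4: γ = 1/√(1 − (40/41)²) = 41/9 ≈ 4.556; Δt_4 = 4.556 × 681 = 3102 ns.
Total: 770.0 + 591.4 + 337.1 + 3102 ns.

Δt = 4800 ns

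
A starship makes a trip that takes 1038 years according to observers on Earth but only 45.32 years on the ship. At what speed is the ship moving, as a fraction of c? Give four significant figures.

v = 0.9990c

The proper time is measured on the ship (both events occur at the ship's location); Δt is measured on Earth. γ = Δt/τ = 1038/45.32 = 22.90.
β = √(1 − 1/γ²) = √(1 − 0.001906) = √0.9981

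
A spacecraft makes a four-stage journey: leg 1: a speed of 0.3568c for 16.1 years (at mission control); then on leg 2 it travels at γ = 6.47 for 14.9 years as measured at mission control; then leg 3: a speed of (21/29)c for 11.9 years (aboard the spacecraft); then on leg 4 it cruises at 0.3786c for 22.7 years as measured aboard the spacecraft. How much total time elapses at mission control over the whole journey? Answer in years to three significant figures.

Leg 1: 16.1 years is already measured at mission control.
Leg 2: 14.9 years is already measured at mission control.
Leg 3: γ = 1/√(1 − (21/29)²) = 29/20 = 1.450; Δt_3 = 1.450 × 11.9 = 17.26 years.
Leg 4: γ = 1/√(1 − 0.3786²) = 1/√0.8567 = 1.080; Δt_4 = 1.080 × 22.7 = 24.53 years.
Total: 16.10 + 14.90 + 17.26 + 24.53 years.

Δt = 72.8 years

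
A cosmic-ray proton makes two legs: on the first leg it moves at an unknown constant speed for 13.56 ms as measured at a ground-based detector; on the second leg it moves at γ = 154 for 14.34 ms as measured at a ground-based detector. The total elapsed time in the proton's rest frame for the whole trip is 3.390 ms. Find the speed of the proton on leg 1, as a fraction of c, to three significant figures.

Leg 1: speed unknown; τ_1 = 13.56/γ_1.
Leg 2: γ = 154; τ_2 = 14.34/154.0 = 0.09312 ms.
Total proper time: τ_1 + 0.09312 = 3.390, so τ_1 = 3.390 − 0.09312 = 3.297 ms.
γ_1 = 13.56/3.297 = 4.113; β = √(1 − 1/γ²) = √0.9409.

β = 0.970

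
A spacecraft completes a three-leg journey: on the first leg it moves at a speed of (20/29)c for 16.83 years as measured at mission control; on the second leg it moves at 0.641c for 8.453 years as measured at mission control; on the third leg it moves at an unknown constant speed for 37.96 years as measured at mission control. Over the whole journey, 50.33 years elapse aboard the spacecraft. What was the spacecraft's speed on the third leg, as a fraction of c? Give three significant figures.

β = 0.552

Leg 1: γ = 1/√(1 − (20/29)²) = 29/21 ≈ 1.381; τ_1 = 16.83/1.381 = 12.19 years.
Leg 2: γ = 1/√(1 − 0.641²) = 1/√0.5891 = 1.303; τ_2 = 8.453/1.303 = 6.488 years.
Leg 3: speed unknown; τ_3 = 37.96/γ_3.
Total proper time: 12.19 + 6.488 + τ_3 = 50.33, so τ_3 = 50.33 − 18.68 = 31.65 years.
γ_3 = 37.96/31.65 = 1.199; β = √(1 − 1/γ²) = √0.3046.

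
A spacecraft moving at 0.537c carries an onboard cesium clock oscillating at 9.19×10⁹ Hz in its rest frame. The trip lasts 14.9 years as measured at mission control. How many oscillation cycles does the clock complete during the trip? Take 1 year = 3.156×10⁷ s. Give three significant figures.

γ = 1/√(1 − 0.537²) = 1/√0.7116 = 1.185
The oscillator's own cycle count is N = f × τ where τ is the proper time aboard the spacecraft. τ = Δt/γ = 14.9/1.185 = 12.57 years = 3.967×10⁸ s.
N = 9.19×10⁹ × 3.967×10⁸ = 3.646×10¹⁸.

N = 3.65×10¹⁸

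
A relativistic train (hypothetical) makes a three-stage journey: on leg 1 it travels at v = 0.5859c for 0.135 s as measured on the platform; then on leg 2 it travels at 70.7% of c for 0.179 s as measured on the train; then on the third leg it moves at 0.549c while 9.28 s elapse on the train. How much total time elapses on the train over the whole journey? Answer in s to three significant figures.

Leg 1: γ = 1/√(1 − 0.5859²) = 1/√0.6567 = 1.234; τ_1 = 0.135/1.234 = 0.1094 s.
Leg 2: 0.179 s is already measured on the train.
Leg 3: 9.28 s is already measured on the train.
Total: 0.1094 + 0.1790 + 9.280 s.

τ = 9.57 s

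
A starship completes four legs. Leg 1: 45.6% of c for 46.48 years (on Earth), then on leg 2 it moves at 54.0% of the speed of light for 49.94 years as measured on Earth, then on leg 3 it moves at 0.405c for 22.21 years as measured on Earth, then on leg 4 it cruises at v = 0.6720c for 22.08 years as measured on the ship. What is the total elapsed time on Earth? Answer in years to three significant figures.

Δt = 148 years

Leg 1: 46.48 years is already measured on Earth.
Leg 2: 49.94 years is already measured on Earth.
Leg 3: 22.21 years is already measured on Earth.
Leg 4: γ = 1/√(1 − 0.6720²) = 1/√0.5484 = 1.350; Δt_4 = 1.350 × 22.08 = 29.82 years.
Total: 46.48 + 49.94 + 22.21 + 29.82 years.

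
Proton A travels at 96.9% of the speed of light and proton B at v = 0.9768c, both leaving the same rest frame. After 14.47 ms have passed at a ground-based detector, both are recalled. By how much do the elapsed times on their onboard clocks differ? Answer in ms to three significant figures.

|τ_A − τ_B| = 0.476 ms

A: β = 0.969; γ = 1/√(1 − 0.969²) = 1/√0.06104 = 4.048; τ_A = 14.47/4.048 = 3.575 ms.
B: γ = 1/√(1 − 0.9768²) = 1/√0.04586 = 4.670; τ_B = 14.47/4.670 = 3.099 ms.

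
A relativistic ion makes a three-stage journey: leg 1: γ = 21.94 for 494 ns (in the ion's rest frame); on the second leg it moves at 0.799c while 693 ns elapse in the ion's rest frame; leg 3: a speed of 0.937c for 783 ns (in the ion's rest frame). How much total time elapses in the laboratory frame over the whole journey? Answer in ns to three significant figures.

Leg 1: γ = 21.94; Δt_1 = 21.94 × 494 = 1.084×10⁴ ns.
Leg 2: γ = 1/√(1 − 0.799²) = 1/√0.3616 = 1.663; Δt_2 = 1.663 × 693 = 1152 ns.
Leg 3: γ = 1/√(1 − 0.937²) = 1/√0.1220 = 2.863; Δt_3 = 2.863 × 783 = 2241 ns.
Total: 1.084×10⁴ + 1152 + 2241 ns.

Δt = 1.42×10⁴ ns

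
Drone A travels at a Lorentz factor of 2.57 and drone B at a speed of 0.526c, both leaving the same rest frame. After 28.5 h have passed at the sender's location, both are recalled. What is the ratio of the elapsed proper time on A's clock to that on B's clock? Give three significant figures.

A: γ = 2.57. B: γ = 1/√(1 − 0.526²) = 1/√0.7233 = 1.176.
τ_A/τ_B = γ_B/γ_A = 1.176/2.570 = 0.4575, so τ_A/τ_B = 0.4575.

τ_A/τ_B = 0.458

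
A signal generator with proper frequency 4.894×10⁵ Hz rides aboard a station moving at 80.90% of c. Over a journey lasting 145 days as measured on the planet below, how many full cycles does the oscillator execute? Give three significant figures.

β = 0.8090; γ = 1/√(1 − 0.8090²) = 1/√0.3455 = 1.701
The oscillator's own cycle count is N = f × τ where τ is the proper time aboard the station. τ = Δt/γ = 145/1.701 = 85.23 days = 7.364×10⁶ s.
N = 4.894×10⁵ × 7.364×10⁶ = 3.604×10¹².

N = 3.60×10¹²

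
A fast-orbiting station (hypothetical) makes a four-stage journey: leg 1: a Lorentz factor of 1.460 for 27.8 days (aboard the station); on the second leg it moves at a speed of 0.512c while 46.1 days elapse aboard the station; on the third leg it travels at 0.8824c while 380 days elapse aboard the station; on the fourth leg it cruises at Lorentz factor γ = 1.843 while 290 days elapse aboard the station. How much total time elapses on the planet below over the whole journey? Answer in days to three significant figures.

Leg 1: γ = 1.460; Δt_1 = 1.460 × 27.8 = 40.59 days.
Leg 2: γ = 1/√(1 − 0.512²) = 1/√0.7379 = 1.164; Δt_2 = 1.164 × 46.1 = 53.67 days.
Leg 3: γ = 1/√(1 − 0.8824²) = 1/√0.2214 = 2.125; Δt_3 = 2.125 × 380 = 807.7 days.
Leg 4: γ = 1.843; Δt_4 = 1.843 × 290 = 534.5 days.
Total: 40.59 + 53.67 + 807.7 + 534.5 days.

Δt = 1440 days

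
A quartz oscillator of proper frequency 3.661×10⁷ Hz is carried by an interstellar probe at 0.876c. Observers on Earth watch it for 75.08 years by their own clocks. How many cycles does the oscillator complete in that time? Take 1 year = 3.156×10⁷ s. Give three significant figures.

N = 4.18×10¹⁶

γ = 1/√(1 − 0.876²) = 1/√0.2326 = 2.073
During 75.08 years of lab time, the oscillator's proper time advances by τ = Δt/γ = 75.08/2.073 = 36.21 years = 1.143×10⁹ s.
N = f × τ = 3.661×10⁷ × 1.143×10⁹ = 4.184×10¹⁶.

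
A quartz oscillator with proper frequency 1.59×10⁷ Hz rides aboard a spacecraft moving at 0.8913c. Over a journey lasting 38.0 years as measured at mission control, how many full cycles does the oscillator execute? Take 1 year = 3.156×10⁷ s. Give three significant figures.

N = 8.65×10¹⁵

γ = 1/√(1 − 0.8913²) = 1/√0.2056 = 2.205
The oscillator's own cycle count is N = f × τ where τ is the proper time aboard the spacecraft. τ = Δt/γ = 38.0/2.205 = 17.23 years = 5.438×10⁸ s.
N = 1.59×10⁷ × 5.438×10⁸ = 8.646×10¹⁵.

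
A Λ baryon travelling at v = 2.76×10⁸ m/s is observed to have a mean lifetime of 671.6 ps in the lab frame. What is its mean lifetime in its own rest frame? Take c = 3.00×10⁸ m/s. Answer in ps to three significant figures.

τ₀ = 263 ps

β = 2.76×10⁸/3.00×10⁸ = 0.9200; γ = 1/√(1 − 0.9200²) = 2.552
The lab-frame lifetime is the dilated interval; the proper lifetime is τ₀ = Δt/γ = 671.6/2.552 ps.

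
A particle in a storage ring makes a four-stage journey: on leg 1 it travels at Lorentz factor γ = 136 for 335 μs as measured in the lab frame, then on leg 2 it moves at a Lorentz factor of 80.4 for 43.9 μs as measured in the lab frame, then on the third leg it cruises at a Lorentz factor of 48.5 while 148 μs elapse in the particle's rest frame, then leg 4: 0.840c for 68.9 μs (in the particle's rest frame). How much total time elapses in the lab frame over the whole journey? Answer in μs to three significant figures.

Leg 1: 335 μs is already measured in the lab frame.
Leg 2: 43.9 μs is already measured in the lab frame.
Leg 3: γ = 48.5; Δt_3 = 48.50 × 148 = 7178 μs.
Leg 4: γ = 1/√(1 − 0.840²) = 1/√0.2944 = 1.843; Δt_4 = 1.843 × 68.9 = 127.0 μs.
Total: 335.0 + 43.90 + 7178 + 127.0 μs.

Δt = 7680 μs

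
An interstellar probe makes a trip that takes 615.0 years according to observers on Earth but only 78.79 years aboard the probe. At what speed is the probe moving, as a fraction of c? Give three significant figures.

The proper time is measured aboard the probe (both events occur at the probe's location); Δt is measured on Earth. γ = Δt/τ = 615.0/78.79 = 7.806.
β = √(1 − 1/γ²) = √(1 − 0.01641) = √0.9836

β = 0.992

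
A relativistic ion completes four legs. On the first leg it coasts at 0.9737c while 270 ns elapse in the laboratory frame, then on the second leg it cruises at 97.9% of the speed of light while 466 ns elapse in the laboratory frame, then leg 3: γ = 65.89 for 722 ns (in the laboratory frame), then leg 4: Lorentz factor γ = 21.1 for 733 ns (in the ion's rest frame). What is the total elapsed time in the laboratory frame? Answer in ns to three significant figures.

Leg 1: 270 ns is already measured in the laboratory frame.
Leg 2: 466 ns is already measured in the laboratory frame.
Leg 3: 722 ns is already measured in the laboratory frame.
Leg 4: γ = 21.1; Δt_4 = 21.10 × 733 = 1.547×10⁴ ns.
Total: 270.0 + 466.0 + 722.0 + 1.547×10⁴ ns.

Δt = 1.69×10⁴ ns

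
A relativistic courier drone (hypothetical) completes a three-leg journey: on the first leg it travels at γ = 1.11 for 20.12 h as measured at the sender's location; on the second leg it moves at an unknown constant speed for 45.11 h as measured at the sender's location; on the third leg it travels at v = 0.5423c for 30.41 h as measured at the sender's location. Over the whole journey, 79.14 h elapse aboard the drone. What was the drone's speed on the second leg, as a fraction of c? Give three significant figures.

Leg 1: γ = 1.11; τ_1 = 20.12/1.110 = 18.13 h.
Leg 2: speed unknown; τ_2 = 45.11/γ_2.
Leg 3: γ = 1/√(1 − 0.5423²) = 1/√0.7059 = 1.190; τ_3 = 30.41/1.190 = 25.55 h.
Total proper time: 18.13 + τ_2 + 25.55 = 79.14, so τ_2 = 79.14 − 43.68 = 35.46 h.
γ_2 = 45.11/35.46 = 1.272; β = √(1 − 1/γ²) = √0.3819.

β = 0.618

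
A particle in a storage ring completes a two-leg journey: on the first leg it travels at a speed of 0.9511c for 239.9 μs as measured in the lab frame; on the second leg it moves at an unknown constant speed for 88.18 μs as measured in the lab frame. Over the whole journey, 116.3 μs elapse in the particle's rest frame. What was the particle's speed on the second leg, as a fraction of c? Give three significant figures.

β = 0.878

Leg 1: γ = 1/√(1 − 0.9511²) = 1/√0.09541 = 3.237; τ_1 = 239.9/3.237 = 74.10 μs.
Leg 2: speed unknown; τ_2 = 88.18/γ_2.
Total proper time: 74.10 + τ_2 = 116.3, so τ_2 = 116.3 − 74.10 = 42.20 μs.
γ_2 = 88.18/42.20 = 2.090; β = √(1 − 1/γ²) = √0.7710.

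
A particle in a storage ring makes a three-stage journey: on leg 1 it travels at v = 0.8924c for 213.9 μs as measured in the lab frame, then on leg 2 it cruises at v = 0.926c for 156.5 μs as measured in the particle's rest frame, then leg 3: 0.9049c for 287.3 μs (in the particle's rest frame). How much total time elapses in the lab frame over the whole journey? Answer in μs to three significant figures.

Leg 1: 213.9 μs is already measured in the lab frame.
Leg 2: γ = 1/√(1 − 0.926²) = 1/√0.1425 = 2.649; Δt_2 = 2.649 × 156.5 = 414.5 μs.
Leg 3: γ = 1/√(1 − 0.9049²) = 1/√0.1812 = 2.349; Δt_3 = 2.349 × 287.3 = 675.0 μs.
Total: 213.9 + 414.5 + 675.0 μs.

Δt = 1300 μs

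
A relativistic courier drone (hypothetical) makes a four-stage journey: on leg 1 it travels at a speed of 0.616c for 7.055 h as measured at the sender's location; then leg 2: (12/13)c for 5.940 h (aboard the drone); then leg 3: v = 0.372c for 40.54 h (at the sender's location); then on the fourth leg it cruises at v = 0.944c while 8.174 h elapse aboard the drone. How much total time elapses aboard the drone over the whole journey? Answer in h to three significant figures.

τ = 57.3 h

Leg 1: γ = 1/√(1 − 0.616²) = 1/√0.6205 = 1.269; τ_1 = 7.055/1.269 = 5.558 h.
Leg 2: 5.940 h is already measured aboard the drone.
Leg 3: γ = 1/√(1 − 0.372²) = 1/√0.8616 = 1.077; τ_3 = 40.54/1.077 = 37.63 h.
Leg 4: 8.174 h is already measured aboard the drone.
Total: 5.558 + 5.940 + 37.63 + 8.174 h.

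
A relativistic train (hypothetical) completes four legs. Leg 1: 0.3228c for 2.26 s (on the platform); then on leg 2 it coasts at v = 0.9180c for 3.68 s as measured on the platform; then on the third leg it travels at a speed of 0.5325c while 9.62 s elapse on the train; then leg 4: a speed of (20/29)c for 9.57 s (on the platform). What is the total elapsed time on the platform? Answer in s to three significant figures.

Δt = 26.9 s

Leg 1: 2.26 s is already measured on the platform.
Leg 2: 3.68 s is already measured on the platform.
Leg 3: γ = 1/√(1 − 0.5325²) = 1/√0.7164 = 1.181; Δt_3 = 1.181 × 9.62 = 11.37 s.
Leg 4: 9.57 s is already measured on the platform.
Total: 2.260 + 3.680 + 11.37 + 9.570 s.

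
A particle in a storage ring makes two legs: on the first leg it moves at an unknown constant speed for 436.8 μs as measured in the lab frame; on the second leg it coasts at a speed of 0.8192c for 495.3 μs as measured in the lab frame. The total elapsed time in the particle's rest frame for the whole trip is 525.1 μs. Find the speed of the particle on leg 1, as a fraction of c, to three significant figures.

β = 0.834

Leg 1: speed unknown; τ_1 = 436.8/γ_1.
Leg 2: γ = 1/√(1 − 0.8192²) = 1/√0.3289 = 1.744; τ_2 = 495.3/1.744 = 284.1 μs.
Total proper time: τ_1 + 284.1 = 525.1, so τ_1 = 525.1 − 284.1 = 241.0 μs.
γ_1 = 436.8/241.0 = 1.812; β = √(1 − 1/γ²) = √0.6955.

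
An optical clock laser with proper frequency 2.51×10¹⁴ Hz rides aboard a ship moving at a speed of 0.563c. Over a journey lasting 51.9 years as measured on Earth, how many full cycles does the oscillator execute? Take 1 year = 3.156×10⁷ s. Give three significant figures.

N = 3.40×10²³

γ = 1/√(1 − 0.563²) = 1/√0.6830 = 1.210
The oscillator's own cycle count is N = f × τ where τ is the proper time on the ship. τ = Δt/γ = 51.9/1.210 = 42.89 years = 1.354×10⁹ s.
N = 2.51×10¹⁴ × 1.354×10⁹ = 3.398×10²³.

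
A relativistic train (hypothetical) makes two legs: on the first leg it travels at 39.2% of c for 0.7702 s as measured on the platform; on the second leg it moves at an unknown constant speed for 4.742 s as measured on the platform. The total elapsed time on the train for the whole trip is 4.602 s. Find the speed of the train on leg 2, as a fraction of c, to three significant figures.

Leg 1: β = 0.392; γ = 1/√(1 − 0.392²) = 1/√0.8463 = 1.087; τ_1 = 0.7702/1.087 = 0.7086 s.
Leg 2: speed unknown; τ_2 = 4.742/γ_2.
Total proper time: 0.7086 + τ_2 = 4.602, so τ_2 = 4.602 − 0.7086 = 3.893 s.
γ_2 = 4.742/3.893 = 1.218; β = √(1 − 1/γ²) = √0.3259.

β = 0.571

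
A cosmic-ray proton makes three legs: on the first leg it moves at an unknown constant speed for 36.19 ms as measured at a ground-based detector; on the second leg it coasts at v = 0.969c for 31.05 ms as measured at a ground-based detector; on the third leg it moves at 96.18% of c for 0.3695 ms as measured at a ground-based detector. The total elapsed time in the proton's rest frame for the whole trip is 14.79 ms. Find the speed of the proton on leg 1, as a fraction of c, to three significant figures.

β = 0.981

Leg 1: speed unknown; τ_1 = 36.19/γ_1.
Leg 2: γ = 1/√(1 − 0.969²) = 1/√0.06104 = 4.048; τ_2 = 31.05/4.048 = 7.671 ms.
Leg 3: β = 0.9618; γ = 1/√(1 − 0.9618²) = 1/√0.07494 = 3.653; τ_3 = 0.3695/3.653 = 0.1012 ms.
Total proper time: τ_1 + 7.671 + 0.1012 = 14.79, so τ_1 = 14.79 − 7.772 = 7.018 ms.
γ_1 = 36.19/7.018 = 5.157; β = √(1 − 1/γ²) = √0.9624.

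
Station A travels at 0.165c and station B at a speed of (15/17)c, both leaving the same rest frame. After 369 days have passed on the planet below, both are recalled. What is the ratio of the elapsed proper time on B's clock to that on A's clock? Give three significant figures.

A: γ = 1/√(1 − 0.165²) = 1/√0.9728 = 1.014. B: γ = 1/√(1 − (15/17)²) = 17/8 = 2.125.
τ_A/τ_B = γ_B/γ_A = 2.125/1.014 = 2.096, so τ_B/τ_A = 0.4771.

τ_B/τ_A = 0.477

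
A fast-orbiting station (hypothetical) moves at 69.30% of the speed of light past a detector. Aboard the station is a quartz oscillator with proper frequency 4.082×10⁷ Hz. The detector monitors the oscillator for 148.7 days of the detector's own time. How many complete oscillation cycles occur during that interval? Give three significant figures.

β = 0.6930; γ = 1/√(1 − 0.6930²) = 1/√0.5198 = 1.387
During 148.7 days of lab time, the oscillator's proper time advances by τ = Δt/γ = 148.7/1.387 = 107.2 days = 9.262×10⁶ s.
N = f × τ = 4.082×10⁷ × 9.262×10⁶ = 3.781×10¹⁴.

N = 3.78×10¹⁴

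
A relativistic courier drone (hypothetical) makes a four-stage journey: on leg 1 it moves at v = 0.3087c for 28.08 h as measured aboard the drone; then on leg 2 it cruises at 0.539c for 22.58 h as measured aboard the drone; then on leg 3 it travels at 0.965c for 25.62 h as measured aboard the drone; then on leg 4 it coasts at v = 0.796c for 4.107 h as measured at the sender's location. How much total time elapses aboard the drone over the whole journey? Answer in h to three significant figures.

τ = 78.8 h

Leg 1: 28.08 h is already measured aboard the drone.
Leg 2: 22.58 h is already measured aboard the drone.
Leg 3: 25.62 h is already measured aboard the drone.
Leg 4: γ = 1/√(1 − 0.796²) = 1/√0.3664 = 1.652; τ_4 = 4.107/1.652 = 2.486 h.
Total: 28.08 + 22.58 + 25.62 + 2.486 h.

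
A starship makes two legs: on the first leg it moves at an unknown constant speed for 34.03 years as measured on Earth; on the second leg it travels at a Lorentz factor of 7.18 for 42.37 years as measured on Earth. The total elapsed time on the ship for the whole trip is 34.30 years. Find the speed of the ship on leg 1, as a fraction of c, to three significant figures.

Leg 1: speed unknown; τ_1 = 34.03/γ_1.
Leg 2: γ = 7.18; τ_2 = 42.37/7.180 = 5.901 years.
Total proper time: τ_1 + 5.901 = 34.30, so τ_1 = 34.30 − 5.901 = 28.40 years.
γ_1 = 34.03/28.40 = 1.198; β = √(1 − 1/γ²) = √0.3036.

β = 0.551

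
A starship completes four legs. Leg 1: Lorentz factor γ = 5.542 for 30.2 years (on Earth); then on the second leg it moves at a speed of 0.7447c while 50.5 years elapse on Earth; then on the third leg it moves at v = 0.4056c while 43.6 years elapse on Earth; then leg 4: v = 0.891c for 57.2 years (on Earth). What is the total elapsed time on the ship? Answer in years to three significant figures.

τ = 105 years

Leg 1: γ = 5.542; τ_1 = 30.2/5.542 = 5.449 years.
Leg 2: γ = 1/√(1 − 0.7447²) = 1/√0.4454 = 1.498; τ_2 = 50.5/1.498 = 33.70 years.
Leg 3: γ = 1/√(1 − 0.4056²) = 1/√0.8355 = 1.094; τ_3 = 43.6/1.094 = 39.85 years.
Leg 4: γ = 1/√(1 − 0.891²) = 1/√0.2061 = 2.203; τ_4 = 57.2/2.203 = 25.97 years.
Total: 5.449 + 33.70 + 39.85 + 25.97 years.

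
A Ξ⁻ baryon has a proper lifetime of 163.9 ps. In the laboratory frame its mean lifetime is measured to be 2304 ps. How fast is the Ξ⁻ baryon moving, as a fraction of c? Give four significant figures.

γ = Δt/τ₀ = 2304/163.9 = 14.06
β = √(1 − 1/γ²) = √(1 − 0.005060) = √0.9949

v = 0.9975c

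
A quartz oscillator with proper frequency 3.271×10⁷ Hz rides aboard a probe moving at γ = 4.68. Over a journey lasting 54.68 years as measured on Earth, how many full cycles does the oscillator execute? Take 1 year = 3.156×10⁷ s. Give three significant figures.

N = 1.21×10¹⁶

γ = 4.68
The oscillator's own cycle count is N = f × τ where τ is the proper time aboard the probe. τ = Δt/γ = 54.68/4.680 = 11.68 years = 3.687×10⁸ s.
N = 3.271×10⁷ × 3.687×10⁸ = 1.206×10¹⁶.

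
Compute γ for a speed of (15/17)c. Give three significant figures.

γ = 1/√(1 − (15/17)²) = 17/8 = 2.125

γ = 2.12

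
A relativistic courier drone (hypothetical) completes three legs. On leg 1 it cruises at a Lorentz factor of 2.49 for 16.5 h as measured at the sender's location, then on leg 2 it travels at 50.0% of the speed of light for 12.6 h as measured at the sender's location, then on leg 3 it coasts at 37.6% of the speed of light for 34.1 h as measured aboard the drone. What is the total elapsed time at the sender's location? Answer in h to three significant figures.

Δt = 65.9 h

Leg 1: 16.5 h is already measured at the sender's location.
Leg 2: 12.6 h is already measured at the sender's location.
Leg 3: β = 0.376; γ = 1/√(1 − 0.376²) = 1/√0.8586 = 1.079; Δt_3 = 1.079 × 34.1 = 36.80 h.
Total: 16.50 + 12.60 + 36.80 h.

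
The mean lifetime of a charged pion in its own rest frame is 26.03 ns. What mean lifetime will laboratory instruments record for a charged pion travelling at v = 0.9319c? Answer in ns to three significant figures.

Δt = 71.8 ns

γ = 1/√(1 − 0.9319²) = 1/√0.1316 = 2.757
The rest-frame lifetime is the proper time; the lab measures the dilated interval Δt = γτ₀ = 2.757 × 26.03 ns.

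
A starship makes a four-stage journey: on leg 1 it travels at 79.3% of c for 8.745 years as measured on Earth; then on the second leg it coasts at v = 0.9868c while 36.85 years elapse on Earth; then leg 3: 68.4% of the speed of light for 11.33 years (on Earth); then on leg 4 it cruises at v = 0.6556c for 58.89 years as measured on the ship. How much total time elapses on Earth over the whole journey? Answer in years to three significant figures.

Δt = 135 years

Leg 1: 8.745 years is already measured on Earth.
Leg 2: 36.85 years is already measured on Earth.
Leg 3: 11.33 years is already measured on Earth.
Leg 4: γ = 1/√(1 − 0.6556²) = 1/√0.5702 = 1.324; Δt_4 = 1.324 × 58.89 = 77.99 years.
Total: 8.745 + 36.85 + 11.33 + 77.99 years.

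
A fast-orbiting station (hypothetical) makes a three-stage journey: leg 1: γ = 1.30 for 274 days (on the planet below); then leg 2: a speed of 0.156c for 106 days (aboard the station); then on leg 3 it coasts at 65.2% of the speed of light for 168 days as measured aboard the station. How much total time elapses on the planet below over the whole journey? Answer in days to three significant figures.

Δt = 603 days

Leg 1: 274 days is already measured on the planet below.
Leg 2: γ = 1/√(1 − 0.156²) = 1/√0.9757 = 1.012; Δt_2 = 1.012 × 106 = 107.3 days.
Leg 3: β = 0.652; γ = 1/√(1 − 0.652²) = 1/√0.5749 = 1.319; Δt_3 = 1.319 × 168 = 221.6 days.
Total: 274.0 + 107.3 + 221.6 days.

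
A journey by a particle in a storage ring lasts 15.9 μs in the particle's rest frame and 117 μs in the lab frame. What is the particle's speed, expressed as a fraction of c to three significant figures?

v = 0.991c

The proper time is measured in the particle's rest frame (both events occur at the particle's location); Δt is measured in the lab frame. γ = Δt/τ = 117/15.9 = 7.358.
β = √(1 − 1/γ²) = √(1 − 0.01847) = √0.9815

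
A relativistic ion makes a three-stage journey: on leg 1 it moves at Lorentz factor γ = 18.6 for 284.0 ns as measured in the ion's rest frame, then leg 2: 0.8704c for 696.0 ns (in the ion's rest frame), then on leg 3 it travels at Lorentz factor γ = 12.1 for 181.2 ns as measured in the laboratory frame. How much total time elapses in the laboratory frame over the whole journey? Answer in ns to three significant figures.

Leg 1: γ = 18.6; Δt_1 = 18.60 × 284.0 = 5282 ns.
Leg 2: γ = 1/√(1 − 0.8704²) = 1/√0.2424 = 2.031; Δt_2 = 2.031 × 696.0 = 1414 ns.
Leg 3: 181.2 ns is already measured in the laboratory frame.
Total: 5282 + 1414 + 181.2 ns.

Δt = 6880 ns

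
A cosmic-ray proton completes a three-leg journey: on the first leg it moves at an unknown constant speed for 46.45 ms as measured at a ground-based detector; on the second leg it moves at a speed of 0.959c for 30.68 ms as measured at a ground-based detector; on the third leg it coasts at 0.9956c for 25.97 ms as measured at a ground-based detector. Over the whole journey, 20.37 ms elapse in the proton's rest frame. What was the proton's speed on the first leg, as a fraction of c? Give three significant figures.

β = 0.980

Leg 1: speed unknown; τ_1 = 46.45/γ_1.
Leg 2: γ = 1/√(1 − 0.959²) = 1/√0.08032 = 3.529; τ_2 = 30.68/3.529 = 8.695 ms.
Leg 3: γ = 1/√(1 − 0.9956²) = 1/√0.008781 = 10.67; τ_3 = 25.97/10.67 = 2.434 ms.
Total proper time: τ_1 + 8.695 + 2.434 = 20.37, so τ_1 = 20.37 − 11.13 = 9.242 ms.
γ_1 = 46.45/9.242 = 5.026; β = √(1 − 1/γ²) = √0.9604.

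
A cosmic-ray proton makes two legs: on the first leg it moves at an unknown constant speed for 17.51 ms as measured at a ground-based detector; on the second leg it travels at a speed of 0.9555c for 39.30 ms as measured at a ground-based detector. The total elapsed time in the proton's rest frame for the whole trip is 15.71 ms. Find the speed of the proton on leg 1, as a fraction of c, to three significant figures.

β = 0.972

Leg 1: speed unknown; τ_1 = 17.51/γ_1.
Leg 2: γ = 1/√(1 − 0.9555²) = 1/√0.08702 = 3.390; τ_2 = 39.30/3.390 = 11.59 ms.
Total proper time: τ_1 + 11.59 = 15.71, so τ_1 = 15.71 − 11.59 = 4.117 ms.
γ_1 = 17.51/4.117 = 4.253; β = √(1 − 1/γ²) = √0.9447.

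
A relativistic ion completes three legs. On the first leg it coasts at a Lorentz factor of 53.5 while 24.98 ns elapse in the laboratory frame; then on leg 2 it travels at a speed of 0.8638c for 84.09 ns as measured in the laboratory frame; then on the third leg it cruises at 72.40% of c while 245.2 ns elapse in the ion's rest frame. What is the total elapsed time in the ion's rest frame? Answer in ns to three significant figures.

τ = 288 ns

Leg 1: γ = 53.5; τ_1 = 24.98/53.50 = 0.4669 ns.
Leg 2: γ = 1/√(1 − 0.8638²) = 1/√0.2538 = 1.985; τ_2 = 84.09/1.985 = 42.37 ns.
Leg 3: 245.2 ns is already measured in the ion's rest frame.
Total: 0.4669 + 42.37 + 245.2 ns.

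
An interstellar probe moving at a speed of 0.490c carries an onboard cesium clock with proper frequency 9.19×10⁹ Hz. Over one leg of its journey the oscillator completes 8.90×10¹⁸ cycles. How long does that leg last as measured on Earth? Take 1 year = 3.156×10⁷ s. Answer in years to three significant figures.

Δt = 35.2 years

γ = 1/√(1 − 0.490²) = 1/√0.7599 = 1.147
Proper time for N cycles: τ = N/f = 8.90×10¹⁸/(9.19×10⁹) = 9.684×10⁸ s = 30.69 years.
Lab-frame duration Δt = γτ = 1.147 × 30.69 = 35.20 years.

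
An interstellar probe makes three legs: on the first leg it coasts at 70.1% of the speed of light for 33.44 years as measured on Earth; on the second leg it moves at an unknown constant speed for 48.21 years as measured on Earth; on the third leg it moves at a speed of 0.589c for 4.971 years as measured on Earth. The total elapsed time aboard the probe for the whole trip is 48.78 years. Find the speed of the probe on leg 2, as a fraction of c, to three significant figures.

Leg 1: β = 0.701; γ = 1/√(1 − 0.701²) = 1/√0.5086 = 1.402; τ_1 = 33.44/1.402 = 23.85 years.
Leg 2: speed unknown; τ_2 = 48.21/γ_2.
Leg 3: γ = 1/√(1 − 0.589²) = 1/√0.6531 = 1.237; τ_3 = 4.971/1.237 = 4.017 years.
Total proper time: 23.85 + τ_2 + 4.017 = 48.78, so τ_2 = 48.78 − 27.87 = 20.91 years.
γ_2 = 48.21/20.91 = 2.305; β = √(1 − 1/γ²) = √0.8118.

β = 0.901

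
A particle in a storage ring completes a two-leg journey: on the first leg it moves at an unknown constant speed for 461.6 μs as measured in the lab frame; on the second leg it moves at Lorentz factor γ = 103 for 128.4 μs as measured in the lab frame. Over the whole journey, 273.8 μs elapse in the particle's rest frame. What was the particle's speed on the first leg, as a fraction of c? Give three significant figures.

β = 0.807

Leg 1: speed unknown; τ_1 = 461.6/γ_1.
Leg 2: γ = 103; τ_2 = 128.4/103.0 = 1.247 μs.
Total proper time: τ_1 + 1.247 = 273.8, so τ_1 = 273.8 − 1.247 = 272.6 μs.
γ_1 = 461.6/272.6 = 1.694; β = √(1 − 1/γ²) = √0.6514.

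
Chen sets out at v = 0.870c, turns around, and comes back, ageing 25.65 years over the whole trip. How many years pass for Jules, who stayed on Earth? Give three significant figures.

γ = 1/√(1 − 0.870²) = 1/√0.2431 = 2.028
Earth-frame duration is the dilated interval: Δt = γτ = 2.028 × 25.65 years.

Δt = 52.0 years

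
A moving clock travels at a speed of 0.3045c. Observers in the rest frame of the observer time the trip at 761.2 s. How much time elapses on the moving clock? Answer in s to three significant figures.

γ = 1/√(1 − 0.3045²) = 1/√0.9073 = 1.050
The interval measured in the rest frame of the observer is the dilated one; the clock on the moving clock measures the proper time τ = Δt/γ = 761.2/1.050 s.

τ = 725 s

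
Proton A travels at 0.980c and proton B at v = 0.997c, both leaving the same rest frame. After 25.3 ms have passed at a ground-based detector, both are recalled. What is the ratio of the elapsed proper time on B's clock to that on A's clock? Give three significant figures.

A: γ = 1/√(1 − 0.980²) = 1/√0.03960 = 5.025. B: γ = 1/√(1 − 0.997²) = 1/√0.005991 = 12.92.
τ_A/τ_B = γ_B/γ_A = 12.92/5.025 = 2.571, so τ_B/τ_A = 0.3890.

τ_B/τ_A = 0.389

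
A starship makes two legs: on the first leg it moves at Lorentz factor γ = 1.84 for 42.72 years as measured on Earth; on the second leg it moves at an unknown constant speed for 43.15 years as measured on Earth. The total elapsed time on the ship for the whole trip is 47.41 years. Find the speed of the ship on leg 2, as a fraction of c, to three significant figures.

β = 0.828

Leg 1: γ = 1.84; τ_1 = 42.72/1.840 = 23.22 years.
Leg 2: speed unknown; τ_2 = 43.15/γ_2.
Total proper time: 23.22 + τ_2 = 47.41, so τ_2 = 47.41 − 23.22 = 24.19 years.
γ_2 = 43.15/24.19 = 1.784; β = √(1 − 1/γ²) = √0.6857.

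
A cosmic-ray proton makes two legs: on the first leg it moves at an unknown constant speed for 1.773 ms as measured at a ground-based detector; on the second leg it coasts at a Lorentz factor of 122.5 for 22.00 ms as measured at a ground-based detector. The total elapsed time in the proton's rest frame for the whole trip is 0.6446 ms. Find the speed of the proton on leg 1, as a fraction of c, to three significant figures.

Leg 1: speed unknown; τ_1 = 1.773/γ_1.
Leg 2: γ = 122.5; τ_2 = 22.00/122.5 = 0.1796 ms.
Total proper time: τ_1 + 0.1796 = 0.6446, so τ_1 = 0.6446 − 0.1796 = 0.4650 ms.
γ_1 = 1.773/0.4650 = 3.813; β = √(1 − 1/γ²) = √0.9312.

β = 0.965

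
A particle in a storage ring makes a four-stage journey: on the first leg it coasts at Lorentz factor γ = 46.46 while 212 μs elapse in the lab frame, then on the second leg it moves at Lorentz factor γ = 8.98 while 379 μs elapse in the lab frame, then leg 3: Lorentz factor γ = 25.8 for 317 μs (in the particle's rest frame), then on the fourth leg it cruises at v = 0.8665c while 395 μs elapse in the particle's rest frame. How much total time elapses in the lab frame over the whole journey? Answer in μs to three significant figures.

Δt = 9560 μs

Leg 1: 212 μs is already measured in the lab frame.
Leg 2: 379 μs is already measured in the lab frame.
Leg 3: γ = 25.8; Δt_3 = 25.80 × 317 = 8179 μs.
Leg 4: γ = 1/√(1 − 0.8665²) = 1/√0.2492 = 2.003; Δt_4 = 2.003 × 395 = 791.3 μs.
Total: 212.0 + 379.0 + 8179 + 791.3 μs.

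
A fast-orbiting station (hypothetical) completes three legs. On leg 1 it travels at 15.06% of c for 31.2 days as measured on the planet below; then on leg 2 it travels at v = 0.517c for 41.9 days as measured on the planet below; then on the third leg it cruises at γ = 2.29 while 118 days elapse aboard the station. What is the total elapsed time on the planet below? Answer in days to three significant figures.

Leg 1: 31.2 days is already measured on the planet below.
Leg 2: 41.9 days is already measured on the planet below.
Leg 3: γ = 2.29; Δt_3 = 2.290 × 118 = 270.2 days.
Total: 31.20 + 41.90 + 270.2 days.

Δt = 343 days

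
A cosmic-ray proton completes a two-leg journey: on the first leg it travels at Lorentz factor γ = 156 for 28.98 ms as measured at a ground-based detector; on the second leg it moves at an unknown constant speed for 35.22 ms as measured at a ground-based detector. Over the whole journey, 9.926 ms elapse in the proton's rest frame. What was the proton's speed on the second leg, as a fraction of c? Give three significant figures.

Leg 1: γ = 156; τ_1 = 28.98/156.0 = 0.1858 ms.
Leg 2: speed unknown; τ_2 = 35.22/γ_2.
Total proper time: 0.1858 + τ_2 = 9.926, so τ_2 = 9.926 − 0.1858 = 9.740 ms.
γ_2 = 35.22/9.740 = 3.616; β = √(1 − 1/γ²) = √0.9235.

β = 0.961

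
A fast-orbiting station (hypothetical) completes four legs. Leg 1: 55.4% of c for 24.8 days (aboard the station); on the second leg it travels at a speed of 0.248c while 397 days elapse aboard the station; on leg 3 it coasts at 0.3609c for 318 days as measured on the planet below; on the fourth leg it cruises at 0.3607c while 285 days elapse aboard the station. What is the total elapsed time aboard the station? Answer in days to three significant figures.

τ = 1000 days

Leg 1: 24.8 days is already measured aboard the station.
Leg 2: 397 days is already measured aboard the station.
Leg 3: γ = 1/√(1 − 0.3609²) = 1/√0.8698 = 1.072; τ_3 = 318/1.072 = 296.6 days.
Leg 4: 285 days is already measured aboard the station.
Total: 24.80 + 397.0 + 296.6 + 285.0 days.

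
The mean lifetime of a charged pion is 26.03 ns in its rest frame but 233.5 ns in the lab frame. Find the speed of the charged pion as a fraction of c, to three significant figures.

v = 0.994c

γ = Δt/τ₀ = 233.5/26.03 = 8.970
β = √(1 − 1/γ²) = √(1 − 0.01243) = √0.9876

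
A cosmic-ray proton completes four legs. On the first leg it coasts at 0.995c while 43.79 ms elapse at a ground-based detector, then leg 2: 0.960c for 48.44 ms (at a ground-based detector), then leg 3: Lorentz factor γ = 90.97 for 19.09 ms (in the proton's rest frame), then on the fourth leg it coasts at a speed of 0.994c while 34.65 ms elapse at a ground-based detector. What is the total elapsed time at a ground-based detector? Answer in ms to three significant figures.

Leg 1: 43.79 ms is already measured at a ground-based detector.
Leg 2: 48.44 ms is already measured at a ground-based detector.
Leg 3: γ = 90.97; Δt_3 = 90.97 × 19.09 = 1737 ms.
Leg 4: 34.65 ms is already measured at a ground-based detector.
Total: 43.79 + 48.44 + 1737 + 34.65 ms.

Δt = 1860 ms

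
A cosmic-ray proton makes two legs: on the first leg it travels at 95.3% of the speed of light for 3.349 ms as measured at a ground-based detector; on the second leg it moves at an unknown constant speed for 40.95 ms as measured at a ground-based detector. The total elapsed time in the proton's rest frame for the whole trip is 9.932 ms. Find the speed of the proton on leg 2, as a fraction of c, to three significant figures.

Leg 1: β = 0.953; γ = 1/√(1 − 0.953²) = 1/√0.09179 = 3.301; τ_1 = 3.349/3.301 = 1.015 ms.
Leg 2: speed unknown; τ_2 = 40.95/γ_2.
Total proper time: 1.015 + τ_2 = 9.932, so τ_2 = 9.932 − 1.015 = 8.917 ms.
γ_2 = 40.95/8.917 = 4.592; β = √(1 − 1/γ²) = √0.9526.

β = 0.976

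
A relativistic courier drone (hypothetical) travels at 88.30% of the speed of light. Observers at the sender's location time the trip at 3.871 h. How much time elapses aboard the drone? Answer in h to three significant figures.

β = 0.8830; γ = 1/√(1 − 0.8830²) = 1/√0.2203 = 2.131
The interval measured at the sender's location is the dilated one; the clock aboard the drone measures the proper time τ = Δt/γ = 3.871/2.131 h.

τ = 1.82 h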